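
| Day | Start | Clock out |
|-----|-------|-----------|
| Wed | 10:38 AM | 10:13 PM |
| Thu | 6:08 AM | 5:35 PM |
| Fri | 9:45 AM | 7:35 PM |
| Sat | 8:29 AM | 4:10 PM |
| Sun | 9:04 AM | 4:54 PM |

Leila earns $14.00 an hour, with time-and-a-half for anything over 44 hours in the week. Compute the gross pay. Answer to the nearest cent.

$708.05

Wed: 10:38 AM–10:13 PM = 11 h 35 min
Thu: 6:08 AM–5:35 PM = 11 h 27 min
Fri: 9:45 AM–7:35 PM = 9 h 50 min
Sat: 8:29 AM–4:10 PM = 7 h 41 min
Sun: 9:04 AM–4:54 PM = 7 h 50 min
Total worked: 48 h 23 min = 2903 min.
Regular 44 h 0 min = 2640 min at $14.00/h; overtime 4 h 23 min = 263 min at $21.00/h.
Pay = (2640 × $14.00 + 263 × $21.00) ÷ 60 = $708.05.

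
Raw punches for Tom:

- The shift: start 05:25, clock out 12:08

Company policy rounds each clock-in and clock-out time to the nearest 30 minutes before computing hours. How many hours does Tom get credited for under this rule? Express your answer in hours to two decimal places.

6.50 hours

The shift: in 05:25→05:30, out 12:08→12:00; 6 h 30 min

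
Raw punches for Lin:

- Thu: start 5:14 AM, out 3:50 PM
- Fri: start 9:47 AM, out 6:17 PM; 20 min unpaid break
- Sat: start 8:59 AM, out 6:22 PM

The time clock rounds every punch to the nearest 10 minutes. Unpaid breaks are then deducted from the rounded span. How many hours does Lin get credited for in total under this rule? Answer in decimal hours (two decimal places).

28.17 hours

Thu: in 5:14 AM→5:10 AM, out 3:50 PM→3:50 PM; 10 h 40 min
Fri: in 9:47 AM→9:50 AM, out 6:17 PM→6:20 PM; 8 h 30 min − 20 min = 8 h 10 min
Sat: in 8:59 AM→9:00 AM, out 6:22 PM→6:20 PM; 9 h 20 min
Total credited: 28 h 10 min.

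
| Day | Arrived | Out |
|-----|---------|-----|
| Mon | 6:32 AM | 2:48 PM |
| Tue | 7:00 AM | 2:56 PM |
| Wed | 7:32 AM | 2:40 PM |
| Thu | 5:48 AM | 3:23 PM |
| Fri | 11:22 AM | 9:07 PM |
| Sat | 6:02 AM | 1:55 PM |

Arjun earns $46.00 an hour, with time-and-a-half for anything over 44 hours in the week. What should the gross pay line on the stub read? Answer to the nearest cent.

$2475.95

Mon: 6:32 AM–2:48 PM = 8 h 16 min
Tue: 7:00 AM–2:56 PM = 7 h 56 min
Wed: 7:32 AM–2:40 PM = 7 h 8 min
Thu: 5:48 AM–3:23 PM = 9 h 35 min
Fri: 11:22 AM–9:07 PM = 9 h 45 min
Sat: 6:02 AM–1:55 PM = 7 h 53 min
Total worked: 50 h 33 min = 3033 min.
Regular 44 h 0 min = 2640 min at $46.00/h; overtime 6 h 33 min = 393 min at $69.00/h.
Pay = (2640 × $46.00 + 393 × $69.00) ÷ 60 = $2475.95.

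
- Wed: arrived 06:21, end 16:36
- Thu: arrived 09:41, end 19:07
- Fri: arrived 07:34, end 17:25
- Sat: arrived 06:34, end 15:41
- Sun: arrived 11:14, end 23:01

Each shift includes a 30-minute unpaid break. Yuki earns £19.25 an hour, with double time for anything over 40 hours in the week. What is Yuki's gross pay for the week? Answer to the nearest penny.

Wed: 06:21–16:36 = 10 h 15 min; less 30 min break → 9 h 45 min
Thu: 09:41–19:07 = 9 h 26 min; less 30 min break → 8 h 56 min
Fri: 07:34–17:25 = 9 h 51 min; less 30 min break → 9 h 21 min
Sat: 06:34–15:41 = 9 h 7 min; less 30 min break → 8 h 37 min
Sun: 11:14–23:01 = 11 h 47 min; less 30 min break → 11 h 17 min
Total worked: 47 h 56 min = 2876 min.
Regular 40 h 0 min = 2400 min at £19.25/h; overtime 7 h 56 min = 476 min at £38.50/h.
Pay = (2400 × £19.25 + 476 × £38.50) ÷ 60 = £1075.43.

£1075.43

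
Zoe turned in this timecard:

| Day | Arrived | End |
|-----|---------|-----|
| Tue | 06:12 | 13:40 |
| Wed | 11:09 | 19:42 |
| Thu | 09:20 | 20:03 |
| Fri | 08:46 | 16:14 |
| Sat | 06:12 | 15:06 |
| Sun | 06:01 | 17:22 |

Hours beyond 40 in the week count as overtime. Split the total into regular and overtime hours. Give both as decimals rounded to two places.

Regular 40.00 hours, overtime 14.45 hours

Tue: 06:12–13:40 = 7 h 28 min
Wed: 11:09–19:42 = 8 h 33 min
Thu: 09:20–20:03 = 10 h 43 min
Fri: 08:46–16:14 = 7 h 28 min
Sat: 06:12–15:06 = 8 h 54 min
Sun: 06:01–17:22 = 11 h 21 min
Total worked: 54 h 27 min = 54.45 h.
Threshold 40 h → overtime 14 h 27 min, regular 40 h 0 min.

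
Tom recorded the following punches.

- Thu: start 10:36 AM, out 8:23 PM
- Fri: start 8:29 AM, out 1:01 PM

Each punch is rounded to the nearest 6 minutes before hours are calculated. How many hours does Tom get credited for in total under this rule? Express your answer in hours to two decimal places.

14.30 hours

Thu: in 10:36 AM→10:36 AM, out 8:23 PM→8:24 PM; 9 h 48 min
Fri: in 8:29 AM→8:30 AM, out 1:01 PM→1:00 PM; 4 h 30 min
Total credited: 14 h 18 min.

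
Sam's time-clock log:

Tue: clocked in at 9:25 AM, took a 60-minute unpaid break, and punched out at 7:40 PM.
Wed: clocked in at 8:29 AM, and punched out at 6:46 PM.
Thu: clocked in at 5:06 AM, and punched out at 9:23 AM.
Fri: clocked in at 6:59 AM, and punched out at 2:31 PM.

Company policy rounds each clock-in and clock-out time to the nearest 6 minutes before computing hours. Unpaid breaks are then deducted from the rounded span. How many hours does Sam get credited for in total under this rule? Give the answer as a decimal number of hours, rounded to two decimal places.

31.40 hours

Tue: in 9:25 AM→9:24 AM, out 7:40 PM→7:42 PM; 10 h 18 min − 60 min = 9 h 18 min
Wed: in 8:29 AM→8:30 AM, out 6:46 PM→6:48 PM; 10 h 18 min
Thu: in 5:06 AM→5:06 AM, out 9:23 AM→9:24 AM; 4 h 18 min
Fri: in 6:59 AM→7:00 AM, out 2:31 PM→2:30 PM; 7 h 30 min
Total credited: 31 h 24 min.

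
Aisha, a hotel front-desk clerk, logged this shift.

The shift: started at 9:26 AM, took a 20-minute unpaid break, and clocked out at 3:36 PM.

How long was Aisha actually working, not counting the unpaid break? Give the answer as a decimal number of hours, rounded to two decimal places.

5.83 hours

The shift: 9:26 AM–3:36 PM = 6 h 10 min; less 20 min break → 5 h 50 min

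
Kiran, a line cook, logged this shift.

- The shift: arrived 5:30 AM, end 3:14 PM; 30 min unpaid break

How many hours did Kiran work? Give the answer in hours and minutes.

The shift: 5:30 AM–3:14 PM = 9 h 44 min; less 30 min break → 9 h 14 min

9 h 14 min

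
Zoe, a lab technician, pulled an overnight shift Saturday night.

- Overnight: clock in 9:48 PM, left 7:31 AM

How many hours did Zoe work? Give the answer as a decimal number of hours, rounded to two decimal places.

9.72 hours

Overnight: 9:48 PM → midnight = 2 h 12 min; midnight → 7:31 AM = 7 h 31 min; span 9 h 43 min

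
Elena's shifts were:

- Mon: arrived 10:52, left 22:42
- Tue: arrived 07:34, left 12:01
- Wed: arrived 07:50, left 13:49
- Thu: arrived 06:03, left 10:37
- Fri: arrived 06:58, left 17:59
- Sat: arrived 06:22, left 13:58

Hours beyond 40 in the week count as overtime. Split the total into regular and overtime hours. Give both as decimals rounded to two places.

Regular 40.00 hours, overtime 5.45 hours

Mon: 10:52–22:42 = 11 h 50 min
Tue: 07:34–12:01 = 4 h 27 min
Wed: 07:50–13:49 = 5 h 59 min
Thu: 06:03–10:37 = 4 h 34 min
Fri: 06:58–17:59 = 11 h 1 min
Sat: 06:22–13:58 = 7 h 36 min
Total worked: 45 h 27 min = 45.45 h.
Threshold 40 h → overtime 5 h 27 min, regular 40 h 0 min.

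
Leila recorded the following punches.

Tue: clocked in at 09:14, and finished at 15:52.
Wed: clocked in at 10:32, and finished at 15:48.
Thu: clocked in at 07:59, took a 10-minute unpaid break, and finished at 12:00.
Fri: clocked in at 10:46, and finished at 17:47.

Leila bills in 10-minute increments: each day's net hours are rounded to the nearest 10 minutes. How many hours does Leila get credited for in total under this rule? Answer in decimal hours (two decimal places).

22.83 hours

Tue: 09:14–15:52 = 6 h 38 min → rounds to 6 h 40 min
Wed: 10:32–15:48 = 5 h 16 min → rounds to 5 h 20 min
Thu: 07:59–12:00 = 4 h 1 min − 10 min = 3 h 51 min → rounds to 3 h 50 min
Fri: 10:46–17:47 = 7 h 1 min → rounds to 7 h 0 min
Total credited: 22 h 50 min.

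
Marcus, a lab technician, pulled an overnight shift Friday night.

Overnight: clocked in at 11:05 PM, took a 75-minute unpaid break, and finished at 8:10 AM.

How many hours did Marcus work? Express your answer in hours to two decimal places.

Overnight: 11:05 PM → midnight = 0 h 55 min; midnight → 8:10 AM = 8 h 10 min; span 9 h 5 min; less 75 min break → 7 h 50 min

7.83 hours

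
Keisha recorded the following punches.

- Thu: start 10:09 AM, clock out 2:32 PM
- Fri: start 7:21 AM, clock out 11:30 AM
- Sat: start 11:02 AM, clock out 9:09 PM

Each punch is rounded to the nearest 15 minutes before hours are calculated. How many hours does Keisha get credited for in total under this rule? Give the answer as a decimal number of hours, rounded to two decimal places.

Thu: in 10:09 AM→10:15 AM, out 2:32 PM→2:30 PM; 4 h 15 min
Fri: in 7:21 AM→7:15 AM, out 11:30 AM→11:30 AM; 4 h 15 min
Sat: in 11:02 AM→11:00 AM, out 9:09 PM→9:15 PM; 10 h 15 min
Total credited: 18 h 45 min.

18.75 hours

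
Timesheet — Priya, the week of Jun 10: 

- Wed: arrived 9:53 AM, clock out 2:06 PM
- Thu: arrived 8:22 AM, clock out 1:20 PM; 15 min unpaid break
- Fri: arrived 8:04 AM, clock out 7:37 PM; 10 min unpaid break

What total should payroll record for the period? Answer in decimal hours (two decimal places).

Wed: 9:53 AM–2:06 PM = 4 h 13 min
Thu: 8:22 AM–1:20 PM = 4 h 58 min; less 15 min break → 4 h 43 min
Fri: 8:04 AM–7:37 PM = 11 h 33 min; less 10 min break → 11 h 23 min
Total: 4 h 13 min + 4 h 43 min + 11 h 23 min = 20 h 19 min.

20.32 hours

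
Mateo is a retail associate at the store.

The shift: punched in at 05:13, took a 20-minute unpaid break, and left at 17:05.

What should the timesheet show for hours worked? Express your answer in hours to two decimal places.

11.53 hours

The shift: 05:13–17:05 = 11 h 52 min; less 20 min break → 11 h 32 min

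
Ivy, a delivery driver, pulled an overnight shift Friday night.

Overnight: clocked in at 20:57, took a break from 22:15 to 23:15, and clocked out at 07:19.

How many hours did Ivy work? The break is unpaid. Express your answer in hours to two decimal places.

9.37 hours

Overnight: 20:57 → midnight = 3 h 3 min; midnight → 07:19 = 7 h 19 min; span 10 h 22 min; less 60 min break → 9 h 22 min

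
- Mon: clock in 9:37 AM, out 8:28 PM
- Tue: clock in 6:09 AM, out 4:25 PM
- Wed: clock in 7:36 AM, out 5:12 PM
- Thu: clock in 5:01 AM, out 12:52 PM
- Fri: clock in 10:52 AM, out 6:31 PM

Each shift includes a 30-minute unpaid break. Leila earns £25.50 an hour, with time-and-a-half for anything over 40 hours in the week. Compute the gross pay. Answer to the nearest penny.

£1162.16

Mon: 9:37 AM–8:28 PM = 10 h 51 min; less 30 min break → 10 h 21 min
Tue: 6:09 AM–4:25 PM = 10 h 16 min; less 30 min break → 9 h 46 min
Wed: 7:36 AM–5:12 PM = 9 h 36 min; less 30 min break → 9 h 6 min
Thu: 5:01 AM–12:52 PM = 7 h 51 min; less 30 min break → 7 h 21 min
Fri: 10:52 AM–6:31 PM = 7 h 39 min; less 30 min break → 7 h 9 min
Total worked: 43 h 43 min = 2623 min.
Regular 40 h 0 min = 2400 min at £25.50/h; overtime 3 h 43 min = 223 min at £38.25/h.
Pay = (2400 × £25.50 + 223 × £38.25) ÷ 60 = £1162.16.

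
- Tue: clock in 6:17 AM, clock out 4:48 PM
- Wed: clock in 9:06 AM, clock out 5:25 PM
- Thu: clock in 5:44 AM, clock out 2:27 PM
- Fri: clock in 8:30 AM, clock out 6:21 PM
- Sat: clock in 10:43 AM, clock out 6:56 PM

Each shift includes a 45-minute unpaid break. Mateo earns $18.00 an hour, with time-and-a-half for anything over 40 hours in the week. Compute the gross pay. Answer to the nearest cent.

$770.40

Tue: 6:17 AM–4:48 PM = 10 h 31 min; less 45 min break → 9 h 46 min
Wed: 9:06 AM–5:25 PM = 8 h 19 min; less 45 min break → 7 h 34 min
Thu: 5:44 AM–2:27 PM = 8 h 43 min; less 45 min break → 7 h 58 min
Fri: 8:30 AM–6:21 PM = 9 h 51 min; less 45 min break → 9 h 6 min
Sat: 10:43 AM–6:56 PM = 8 h 13 min; less 45 min break → 7 h 28 min
Total worked: 41 h 52 min = 2512 min.
Regular 40 h 0 min = 2400 min at $18.00/h; overtime 1 h 52 min = 112 min at $27.00/h.
Pay = (2400 × $18.00 + 112 × $27.00) ÷ 60 = $770.40.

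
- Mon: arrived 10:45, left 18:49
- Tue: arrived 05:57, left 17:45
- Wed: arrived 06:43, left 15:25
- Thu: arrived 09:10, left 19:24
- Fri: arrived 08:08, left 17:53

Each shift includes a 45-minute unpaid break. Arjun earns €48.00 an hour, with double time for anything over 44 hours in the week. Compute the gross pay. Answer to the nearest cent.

Mon: 10:45–18:49 = 8 h 4 min; less 45 min break → 7 h 19 min
Tue: 05:57–17:45 = 11 h 48 min; less 45 min break → 11 h 3 min
Wed: 06:43–15:25 = 8 h 42 min; less 45 min break → 7 h 57 min
Thu: 09:10–19:24 = 10 h 14 min; less 45 min break → 9 h 29 min
Fri: 08:08–17:53 = 9 h 45 min; less 45 min break → 9 h 0 min
Total worked: 44 h 48 min = 2688 min.
Regular 44 h 0 min = 2640 min at €48.00/h; overtime 0 h 48 min = 48 min at €96.00/h.
Pay = (2640 × €48.00 + 48 × €96.00) ÷ 60 = €2188.80.

€2188.80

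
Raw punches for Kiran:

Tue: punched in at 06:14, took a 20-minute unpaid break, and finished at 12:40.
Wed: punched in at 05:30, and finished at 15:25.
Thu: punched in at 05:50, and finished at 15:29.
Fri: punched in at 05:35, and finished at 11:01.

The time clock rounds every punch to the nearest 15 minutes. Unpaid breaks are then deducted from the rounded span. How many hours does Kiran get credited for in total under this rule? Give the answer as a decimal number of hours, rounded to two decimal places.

Tue: in 06:14→06:15, out 12:40→12:45; 6 h 30 min − 20 min = 6 h 10 min
Wed: in 05:30→05:30, out 15:25→15:30; 10 h 0 min
Thu: in 05:50→05:45, out 15:29→15:30; 9 h 45 min
Fri: in 05:35→05:30, out 11:01→11:00; 5 h 30 min
Total credited: 31 h 25 min.

31.42 hours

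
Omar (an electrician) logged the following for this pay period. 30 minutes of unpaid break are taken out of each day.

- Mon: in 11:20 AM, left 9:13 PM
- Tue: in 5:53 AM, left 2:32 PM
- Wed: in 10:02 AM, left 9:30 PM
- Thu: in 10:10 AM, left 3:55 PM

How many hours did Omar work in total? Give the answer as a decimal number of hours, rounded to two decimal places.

Mon: 11:20 AM–9:13 PM = 9 h 53 min; less 30 min break → 9 h 23 min
Tue: 5:53 AM–2:32 PM = 8 h 39 min; less 30 min break → 8 h 9 min
Wed: 10:02 AM–9:30 PM = 11 h 28 min; less 30 min break → 10 h 58 min
Thu: 10:10 AM–3:55 PM = 5 h 45 min; less 30 min break → 5 h 15 min
Total: 9 h 23 min + 8 h 9 min + 10 h 58 min + 5 h 15 min = 33 h 45 min.

33.75 hours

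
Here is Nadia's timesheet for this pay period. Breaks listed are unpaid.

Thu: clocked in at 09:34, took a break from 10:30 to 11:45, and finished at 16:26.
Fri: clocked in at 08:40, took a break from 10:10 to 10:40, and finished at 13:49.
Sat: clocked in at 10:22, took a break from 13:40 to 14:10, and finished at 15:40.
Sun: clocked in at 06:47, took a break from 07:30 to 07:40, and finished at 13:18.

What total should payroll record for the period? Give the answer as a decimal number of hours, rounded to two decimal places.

21.42 hours

Thu: 09:34–16:26 = 6 h 52 min; less 75 min break → 5 h 37 min
Fri: 08:40–13:49 = 5 h 9 min; less 30 min break → 4 h 39 min
Sat: 10:22–15:40 = 5 h 18 min; less 30 min break → 4 h 48 min
Sun: 06:47–13:18 = 6 h 31 min; less 10 min break → 6 h 21 min
Total: 5 h 37 min + 4 h 39 min + 4 h 48 min + 6 h 21 min = 21 h 25 min.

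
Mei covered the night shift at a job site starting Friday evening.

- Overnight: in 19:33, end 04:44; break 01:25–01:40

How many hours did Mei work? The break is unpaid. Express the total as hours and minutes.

Overnight: 19:33 → midnight = 4 h 27 min; midnight → 04:44 = 4 h 44 min; span 9 h 11 min; less 15 min break → 8 h 56 min

8 h 56 min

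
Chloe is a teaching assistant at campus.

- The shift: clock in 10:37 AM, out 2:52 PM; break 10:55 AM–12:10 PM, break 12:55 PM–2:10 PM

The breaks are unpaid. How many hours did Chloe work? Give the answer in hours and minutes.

1 h 45 min

The shift: 10:37 AM–2:52 PM = 4 h 15 min; less 150 min break → 1 h 45 min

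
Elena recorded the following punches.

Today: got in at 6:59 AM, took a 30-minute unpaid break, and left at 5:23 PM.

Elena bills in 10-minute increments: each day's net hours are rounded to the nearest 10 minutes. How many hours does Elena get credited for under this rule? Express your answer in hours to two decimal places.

9.83 hours

Today: 6:59 AM–5:23 PM = 10 h 24 min − 30 min = 9 h 54 min → rounds to 9 h 50 min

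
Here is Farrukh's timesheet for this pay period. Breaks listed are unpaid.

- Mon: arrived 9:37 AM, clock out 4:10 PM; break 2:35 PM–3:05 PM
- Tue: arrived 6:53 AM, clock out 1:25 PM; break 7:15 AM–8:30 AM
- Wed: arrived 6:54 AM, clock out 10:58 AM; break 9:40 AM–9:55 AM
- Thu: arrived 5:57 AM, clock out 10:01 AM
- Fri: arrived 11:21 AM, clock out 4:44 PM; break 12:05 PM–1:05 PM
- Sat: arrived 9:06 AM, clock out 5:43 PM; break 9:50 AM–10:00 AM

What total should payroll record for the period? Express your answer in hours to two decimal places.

32.05 hours

Mon: 9:37 AM–4:10 PM = 6 h 33 min; less 30 min break → 6 h 3 min
Tue: 6:53 AM–1:25 PM = 6 h 32 min; less 75 min break → 5 h 17 min
Wed: 6:54 AM–10:58 AM = 4 h 4 min; less 15 min break → 3 h 49 min
Thu: 5:57 AM–10:01 AM = 4 h 4 min
Fri: 11:21 AM–4:44 PM = 5 h 23 min; less 60 min break → 4 h 23 min
Sat: 9:06 AM–5:43 PM = 8 h 37 min; less 10 min break → 8 h 27 min
Total: 6 h 3 min + 5 h 17 min + 3 h 49 min + 4 h 4 min + 4 h 23 min + 8 h 27 min = 32 h 3 min.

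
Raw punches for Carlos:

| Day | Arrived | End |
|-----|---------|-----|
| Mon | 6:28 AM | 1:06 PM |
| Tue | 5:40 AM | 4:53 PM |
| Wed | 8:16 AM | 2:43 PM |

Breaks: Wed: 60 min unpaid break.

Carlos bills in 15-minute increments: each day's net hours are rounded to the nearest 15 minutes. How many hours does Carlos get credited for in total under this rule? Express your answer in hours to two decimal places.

Mon: 6:28 AM–1:06 PM = 6 h 38 min → rounds to 6 h 45 min
Tue: 5:40 AM–4:53 PM = 11 h 13 min → rounds to 11 h 15 min
Wed: 8:16 AM–2:43 PM = 6 h 27 min − 60 min = 5 h 27 min → rounds to 5 h 30 min
Total credited: 23 h 30 min.

23.50 hours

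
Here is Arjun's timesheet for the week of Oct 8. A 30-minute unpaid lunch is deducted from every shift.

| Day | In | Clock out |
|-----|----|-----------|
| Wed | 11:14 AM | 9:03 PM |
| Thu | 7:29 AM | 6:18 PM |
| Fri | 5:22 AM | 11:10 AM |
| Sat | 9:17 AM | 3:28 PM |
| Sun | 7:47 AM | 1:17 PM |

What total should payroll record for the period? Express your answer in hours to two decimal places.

35.62 hours

Wed: 11:14 AM–9:03 PM = 9 h 49 min; less 30 min break → 9 h 19 min
Thu: 7:29 AM–6:18 PM = 10 h 49 min; less 30 min break → 10 h 19 min
Fri: 5:22 AM–11:10 AM = 5 h 48 min; less 30 min break → 5 h 18 min
Sat: 9:17 AM–3:28 PM = 6 h 11 min; less 30 min break → 5 h 41 min
Sun: 7:47 AM–1:17 PM = 5 h 30 min; less 30 min break → 5 h 0 min
Total: 9 h 19 min + 10 h 19 min + 5 h 18 min + 5 h 41 min + 5 h 0 min = 35 h 37 min.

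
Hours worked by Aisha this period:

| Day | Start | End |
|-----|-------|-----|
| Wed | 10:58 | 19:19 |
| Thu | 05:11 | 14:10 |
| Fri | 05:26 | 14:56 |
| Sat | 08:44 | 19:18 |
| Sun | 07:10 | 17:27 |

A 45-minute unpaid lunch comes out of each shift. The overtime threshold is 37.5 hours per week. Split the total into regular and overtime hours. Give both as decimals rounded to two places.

Regular 37.50 hours, overtime 6.43 hours

Wed: 10:58–19:19 = 8 h 21 min; less 45 min break → 7 h 36 min
Thu: 05:11–14:10 = 8 h 59 min; less 45 min break → 8 h 14 min
Fri: 05:26–14:56 = 9 h 30 min; less 45 min break → 8 h 45 min
Sat: 08:44–19:18 = 10 h 34 min; less 45 min break → 9 h 49 min
Sun: 07:10–17:27 = 10 h 17 min; less 45 min break → 9 h 32 min
Total worked: 43 h 56 min = 43.93 h.
Threshold 37.5 h → overtime 6 h 26 min, regular 37 h 30 min.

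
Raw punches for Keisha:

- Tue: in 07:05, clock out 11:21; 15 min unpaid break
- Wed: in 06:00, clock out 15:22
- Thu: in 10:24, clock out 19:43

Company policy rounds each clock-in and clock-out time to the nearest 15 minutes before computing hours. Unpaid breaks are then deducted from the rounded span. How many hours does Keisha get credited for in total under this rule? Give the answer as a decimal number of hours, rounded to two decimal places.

Tue: in 07:05→07:00, out 11:21→11:15; 4 h 15 min − 15 min = 4 h 0 min
Wed: in 06:00→06:00, out 15:22→15:15; 9 h 15 min
Thu: in 10:24→10:30, out 19:43→19:45; 9 h 15 min
Total credited: 22 h 30 min.

22.50 hours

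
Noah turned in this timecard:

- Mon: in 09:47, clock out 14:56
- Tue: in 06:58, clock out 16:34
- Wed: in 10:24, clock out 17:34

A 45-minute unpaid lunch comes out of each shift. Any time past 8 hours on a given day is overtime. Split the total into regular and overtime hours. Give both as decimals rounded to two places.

Regular 18.82 hours, overtime 0.85 hours

Mon: 09:47–14:56 = 5 h 9 min; less 45 min break → 4 h 24 min
Tue: 06:58–16:34 = 9 h 36 min; less 45 min break → 8 h 51 min
Wed: 10:24–17:34 = 7 h 10 min; less 45 min break → 6 h 25 min
Mon reg 4 h 24 min / OT 0 h 0 min; Tue reg 8 h 0 min / OT 0 h 51 min; Wed reg 6 h 25 min / OT 0 h 0 min.
Totals: regular 18 h 49 min, overtime 0 h 51 min.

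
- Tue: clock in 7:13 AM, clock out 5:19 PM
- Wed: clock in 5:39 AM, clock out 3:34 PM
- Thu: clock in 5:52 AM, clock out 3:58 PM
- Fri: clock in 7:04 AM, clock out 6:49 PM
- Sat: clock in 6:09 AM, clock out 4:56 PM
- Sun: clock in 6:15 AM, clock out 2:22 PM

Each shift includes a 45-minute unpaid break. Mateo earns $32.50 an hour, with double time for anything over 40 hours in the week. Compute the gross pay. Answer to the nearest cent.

$2357.33

Tue: 7:13 AM–5:19 PM = 10 h 6 min; less 45 min break → 9 h 21 min
Wed: 5:39 AM–3:34 PM = 9 h 55 min; less 45 min break → 9 h 10 min
Thu: 5:52 AM–3:58 PM = 10 h 6 min; less 45 min break → 9 h 21 min
Fri: 7:04 AM–6:49 PM = 11 h 45 min; less 45 min break → 11 h 0 min
Sat: 6:09 AM–4:56 PM = 10 h 47 min; less 45 min break → 10 h 2 min
Sun: 6:15 AM–2:22 PM = 8 h 7 min; less 45 min break → 7 h 22 min
Total worked: 56 h 16 min = 3376 min.
Regular 40 h 0 min = 2400 min at $32.50/h; overtime 16 h 16 min = 976 min at $65.00/h.
Pay = (2400 × $32.50 + 976 × $65.00) ÷ 60 = $2357.33.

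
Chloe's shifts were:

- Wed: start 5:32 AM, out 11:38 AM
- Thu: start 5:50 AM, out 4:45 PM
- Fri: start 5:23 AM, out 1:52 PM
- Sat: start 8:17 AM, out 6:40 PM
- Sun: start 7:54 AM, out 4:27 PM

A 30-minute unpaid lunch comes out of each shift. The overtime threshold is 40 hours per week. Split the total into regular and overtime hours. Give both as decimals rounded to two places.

Regular 40.00 hours, overtime 1.93 hours

Wed: 5:32 AM–11:38 AM = 6 h 6 min; less 30 min break → 5 h 36 min
Thu: 5:50 AM–4:45 PM = 10 h 55 min; less 30 min break → 10 h 25 min
Fri: 5:23 AM–1:52 PM = 8 h 29 min; less 30 min break → 7 h 59 min
Sat: 8:17 AM–6:40 PM = 10 h 23 min; less 30 min break → 9 h 53 min
Sun: 7:54 AM–4:27 PM = 8 h 33 min; less 30 min break → 8 h 3 min
Total worked: 41 h 56 min = 41.93 h.
Threshold 40 h → overtime 1 h 56 min, regular 40 h 0 min.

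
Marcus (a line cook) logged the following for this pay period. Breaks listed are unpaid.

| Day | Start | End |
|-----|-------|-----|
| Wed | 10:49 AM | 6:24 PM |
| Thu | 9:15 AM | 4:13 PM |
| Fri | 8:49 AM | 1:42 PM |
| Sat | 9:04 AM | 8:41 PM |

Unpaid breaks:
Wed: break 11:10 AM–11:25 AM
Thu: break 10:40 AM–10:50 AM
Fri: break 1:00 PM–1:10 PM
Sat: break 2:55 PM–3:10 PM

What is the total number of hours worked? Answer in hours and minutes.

Wed: 10:49 AM–6:24 PM = 7 h 35 min; less 15 min break → 7 h 20 min
Thu: 9:15 AM–4:13 PM = 6 h 58 min; less 10 min break → 6 h 48 min
Fri: 8:49 AM–1:42 PM = 4 h 53 min; less 10 min break → 4 h 43 min
Sat: 9:04 AM–8:41 PM = 11 h 37 min; less 15 min break → 11 h 22 min
Total: 7 h 20 min + 6 h 48 min + 4 h 43 min + 11 h 22 min = 30 h 13 min.

30 h 13 min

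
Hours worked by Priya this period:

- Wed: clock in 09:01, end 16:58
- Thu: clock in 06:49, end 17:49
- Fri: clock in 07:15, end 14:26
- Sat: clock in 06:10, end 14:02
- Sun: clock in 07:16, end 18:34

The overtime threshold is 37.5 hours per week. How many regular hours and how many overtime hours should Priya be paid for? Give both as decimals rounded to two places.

Regular 37.50 hours, overtime 7.80 hours

Wed: 09:01–16:58 = 7 h 57 min
Thu: 06:49–17:49 = 11 h 0 min
Fri: 07:15–14:26 = 7 h 11 min
Sat: 06:10–14:02 = 7 h 52 min
Sun: 07:16–18:34 = 11 h 18 min
Total worked: 45 h 18 min = 45.30 h.
Threshold 37.5 h → overtime 7 h 48 min, regular 37 h 30 min.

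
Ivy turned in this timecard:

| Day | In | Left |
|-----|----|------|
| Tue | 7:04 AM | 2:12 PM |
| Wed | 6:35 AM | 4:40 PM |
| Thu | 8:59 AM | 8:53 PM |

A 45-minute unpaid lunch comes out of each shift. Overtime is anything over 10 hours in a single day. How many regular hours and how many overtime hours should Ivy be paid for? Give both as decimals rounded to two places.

Tue: 7:04 AM–2:12 PM = 7 h 8 min; less 45 min break → 6 h 23 min
Wed: 6:35 AM–4:40 PM = 10 h 5 min; less 45 min break → 9 h 20 min
Thu: 8:59 AM–8:53 PM = 11 h 54 min; less 45 min break → 11 h 9 min
Tue reg 6 h 23 min / OT 0 h 0 min; Wed reg 9 h 20 min / OT 0 h 0 min; Thu reg 10 h 0 min / OT 1 h 9 min.
Totals: regular 25 h 43 min, overtime 1 h 9 min.

Regular 25.72 hours, overtime 1.15 hours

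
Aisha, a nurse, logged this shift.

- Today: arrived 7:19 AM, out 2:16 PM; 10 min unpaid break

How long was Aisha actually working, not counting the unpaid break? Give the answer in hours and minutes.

6 h 47 min

Today: 7:19 AM–2:16 PM = 6 h 57 min; less 10 min break → 6 h 47 min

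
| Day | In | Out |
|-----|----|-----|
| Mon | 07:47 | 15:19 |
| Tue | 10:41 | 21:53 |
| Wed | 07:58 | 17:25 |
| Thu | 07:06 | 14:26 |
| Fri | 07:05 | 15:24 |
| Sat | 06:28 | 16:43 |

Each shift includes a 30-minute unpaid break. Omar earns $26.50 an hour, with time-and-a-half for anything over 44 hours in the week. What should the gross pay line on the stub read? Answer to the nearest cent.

Mon: 07:47–15:19 = 7 h 32 min; less 30 min break → 7 h 2 min
Tue: 10:41–21:53 = 11 h 12 min; less 30 min break → 10 h 42 min
Wed: 07:58–17:25 = 9 h 27 min; less 30 min break → 8 h 57 min
Thu: 07:06–14:26 = 7 h 20 min; less 30 min break → 6 h 50 min
Fri: 07:05–15:24 = 8 h 19 min; less 30 min break → 7 h 49 min
Sat: 06:28–16:43 = 10 h 15 min; less 30 min break → 9 h 45 min
Total worked: 51 h 5 min = 3065 min.
Regular 44 h 0 min = 2640 min at $26.50/h; overtime 7 h 5 min = 425 min at $39.75/h.
Pay = (2640 × $26.50 + 425 × $39.75) ÷ 60 = $1447.56.

$1447.56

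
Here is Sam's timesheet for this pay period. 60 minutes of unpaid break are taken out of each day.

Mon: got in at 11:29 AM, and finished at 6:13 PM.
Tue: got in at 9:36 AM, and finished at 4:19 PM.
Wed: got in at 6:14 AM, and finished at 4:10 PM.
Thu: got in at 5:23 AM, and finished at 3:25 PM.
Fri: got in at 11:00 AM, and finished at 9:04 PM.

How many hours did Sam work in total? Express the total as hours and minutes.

38 h 29 min

Mon: 11:29 AM–6:13 PM = 6 h 44 min; less 60 min break → 5 h 44 min
Tue: 9:36 AM–4:19 PM = 6 h 43 min; less 60 min break → 5 h 43 min
Wed: 6:14 AM–4:10 PM = 9 h 56 min; less 60 min break → 8 h 56 min
Thu: 5:23 AM–3:25 PM = 10 h 2 min; less 60 min break → 9 h 2 min
Fri: 11:00 AM–9:04 PM = 10 h 4 min; less 60 min break → 9 h 4 min
Total: 5 h 44 min + 5 h 43 min + 8 h 56 min + 9 h 2 min + 9 h 4 min = 38 h 29 min.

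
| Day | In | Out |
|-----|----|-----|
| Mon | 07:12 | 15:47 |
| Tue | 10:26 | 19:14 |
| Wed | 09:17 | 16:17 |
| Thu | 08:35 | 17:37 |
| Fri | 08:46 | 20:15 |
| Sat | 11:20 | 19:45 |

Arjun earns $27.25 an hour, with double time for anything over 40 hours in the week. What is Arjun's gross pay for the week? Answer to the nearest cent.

Mon: 07:12–15:47 = 8 h 35 min
Tue: 10:26–19:14 = 8 h 48 min
Wed: 09:17–16:17 = 7 h 0 min
Thu: 08:35–17:37 = 9 h 2 min
Fri: 08:46–20:15 = 11 h 29 min
Sat: 11:20–19:45 = 8 h 25 min
Total worked: 53 h 19 min = 3199 min.
Regular 40 h 0 min = 2400 min at $27.25/h; overtime 13 h 19 min = 799 min at $54.50/h.
Pay = (2400 × $27.25 + 799 × $54.50) ÷ 60 = $1815.76.

$1815.76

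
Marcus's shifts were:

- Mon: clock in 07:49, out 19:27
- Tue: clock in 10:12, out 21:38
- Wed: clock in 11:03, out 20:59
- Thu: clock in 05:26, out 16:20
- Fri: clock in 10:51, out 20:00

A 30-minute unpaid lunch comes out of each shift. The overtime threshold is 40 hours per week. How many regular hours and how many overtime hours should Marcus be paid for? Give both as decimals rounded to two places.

Regular 40.00 hours, overtime 10.55 hours

Mon: 07:49–19:27 = 11 h 38 min; less 30 min break → 11 h 8 min
Tue: 10:12–21:38 = 11 h 26 min; less 30 min break → 10 h 56 min
Wed: 11:03–20:59 = 9 h 56 min; less 30 min break → 9 h 26 min
Thu: 05:26–16:20 = 10 h 54 min; less 30 min break → 10 h 24 min
Fri: 10:51–20:00 = 9 h 9 min; less 30 min break → 8 h 39 min
Total worked: 50 h 33 min = 50.55 h.
Threshold 40 h → overtime 10 h 33 min, regular 40 h 0 min.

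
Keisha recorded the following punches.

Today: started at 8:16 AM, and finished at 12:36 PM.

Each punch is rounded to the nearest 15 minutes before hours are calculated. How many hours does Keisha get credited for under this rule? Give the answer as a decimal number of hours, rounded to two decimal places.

Today: in 8:16 AM→8:15 AM, out 12:36 PM→12:30 PM; 4 h 15 min

4.25 hours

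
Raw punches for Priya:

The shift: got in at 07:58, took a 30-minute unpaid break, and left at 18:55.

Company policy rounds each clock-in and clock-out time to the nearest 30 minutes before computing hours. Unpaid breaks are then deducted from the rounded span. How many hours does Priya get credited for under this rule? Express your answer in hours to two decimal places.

The shift: in 07:58→08:00, out 18:55→19:00; 11 h 0 min − 30 min = 10 h 30 min

10.50 hours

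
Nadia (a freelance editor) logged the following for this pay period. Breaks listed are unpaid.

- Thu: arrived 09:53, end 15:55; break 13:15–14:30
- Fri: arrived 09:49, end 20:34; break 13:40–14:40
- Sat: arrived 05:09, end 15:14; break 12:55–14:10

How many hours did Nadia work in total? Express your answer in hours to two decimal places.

23.37 hours

Thu: 09:53–15:55 = 6 h 2 min; less 75 min break → 4 h 47 min
Fri: 09:49–20:34 = 10 h 45 min; less 60 min break → 9 h 45 min
Sat: 05:09–15:14 = 10 h 5 min; less 75 min break → 8 h 50 min
Total: 4 h 47 min + 9 h 45 min + 8 h 50 min = 23 h 22 min.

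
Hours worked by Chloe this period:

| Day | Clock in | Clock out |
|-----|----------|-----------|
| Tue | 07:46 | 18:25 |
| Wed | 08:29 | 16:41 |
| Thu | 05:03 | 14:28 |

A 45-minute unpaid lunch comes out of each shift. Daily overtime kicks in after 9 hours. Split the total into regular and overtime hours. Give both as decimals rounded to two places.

Tue: 07:46–18:25 = 10 h 39 min; less 45 min break → 9 h 54 min
Wed: 08:29–16:41 = 8 h 12 min; less 45 min break → 7 h 27 min
Thu: 05:03–14:28 = 9 h 25 min; less 45 min break → 8 h 40 min
Tue reg 9 h 0 min / OT 0 h 54 min; Wed reg 7 h 27 min / OT 0 h 0 min; Thu reg 8 h 40 min / OT 0 h 0 min.
Totals: regular 25 h 7 min, overtime 0 h 54 min.

Regular 25.12 hours, overtime 0.90 hours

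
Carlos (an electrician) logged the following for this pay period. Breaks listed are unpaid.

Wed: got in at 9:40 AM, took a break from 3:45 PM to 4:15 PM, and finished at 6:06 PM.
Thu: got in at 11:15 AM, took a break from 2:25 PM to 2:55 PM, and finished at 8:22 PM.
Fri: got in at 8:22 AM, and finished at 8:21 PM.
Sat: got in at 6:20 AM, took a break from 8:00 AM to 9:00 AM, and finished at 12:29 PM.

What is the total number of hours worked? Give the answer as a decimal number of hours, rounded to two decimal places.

Wed: 9:40 AM–6:06 PM = 8 h 26 min; less 30 min break → 7 h 56 min
Thu: 11:15 AM–8:22 PM = 9 h 7 min; less 30 min break → 8 h 37 min
Fri: 8:22 AM–8:21 PM = 11 h 59 min
Sat: 6:20 AM–12:29 PM = 6 h 9 min; less 60 min break → 5 h 9 min
Total: 7 h 56 min + 8 h 37 min + 11 h 59 min + 5 h 9 min = 33 h 41 min.

33.68 hours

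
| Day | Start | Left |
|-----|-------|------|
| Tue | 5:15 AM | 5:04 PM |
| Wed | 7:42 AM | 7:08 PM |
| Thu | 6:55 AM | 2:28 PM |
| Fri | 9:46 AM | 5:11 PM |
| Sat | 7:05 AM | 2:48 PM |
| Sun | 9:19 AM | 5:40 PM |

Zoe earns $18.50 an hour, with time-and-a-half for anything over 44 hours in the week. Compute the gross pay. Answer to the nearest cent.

$1099.36

Tue: 5:15 AM–5:04 PM = 11 h 49 min
Wed: 7:42 AM–7:08 PM = 11 h 26 min
Thu: 6:55 AM–2:28 PM = 7 h 33 min
Fri: 9:46 AM–5:11 PM = 7 h 25 min
Sat: 7:05 AM–2:48 PM = 7 h 43 min
Sun: 9:19 AM–5:40 PM = 8 h 21 min
Total worked: 54 h 17 min = 3257 min.
Regular 44 h 0 min = 2640 min at $18.50/h; overtime 10 h 17 min = 617 min at $27.75/h.
Pay = (2640 × $18.50 + 617 × $27.75) ÷ 60 = $1099.36.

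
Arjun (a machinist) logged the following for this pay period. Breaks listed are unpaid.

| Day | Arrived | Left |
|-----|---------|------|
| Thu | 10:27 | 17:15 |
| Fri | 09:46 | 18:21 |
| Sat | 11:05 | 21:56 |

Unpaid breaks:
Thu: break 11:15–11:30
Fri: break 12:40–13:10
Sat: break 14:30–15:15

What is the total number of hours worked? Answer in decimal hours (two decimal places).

24.73 hours

Thu: 10:27–17:15 = 6 h 48 min; less 15 min break → 6 h 33 min
Fri: 09:46–18:21 = 8 h 35 min; less 30 min break → 8 h 5 min
Sat: 11:05–21:56 = 10 h 51 min; less 45 min break → 10 h 6 min
Total: 6 h 33 min + 8 h 5 min + 10 h 6 min = 24 h 44 min.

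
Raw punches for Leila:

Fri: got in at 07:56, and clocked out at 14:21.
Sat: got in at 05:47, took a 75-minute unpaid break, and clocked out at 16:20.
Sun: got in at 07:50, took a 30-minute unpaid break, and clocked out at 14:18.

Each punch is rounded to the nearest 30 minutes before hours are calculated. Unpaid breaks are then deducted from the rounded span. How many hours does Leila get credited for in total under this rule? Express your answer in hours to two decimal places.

21.75 hours

Fri: in 07:56→08:00, out 14:21→14:30; 6 h 30 min
Sat: in 05:47→06:00, out 16:20→16:30; 10 h 30 min − 75 min = 9 h 15 min
Sun: in 07:50→08:00, out 14:18→14:30; 6 h 30 min − 30 min = 6 h 0 min
Total credited: 21 h 45 min.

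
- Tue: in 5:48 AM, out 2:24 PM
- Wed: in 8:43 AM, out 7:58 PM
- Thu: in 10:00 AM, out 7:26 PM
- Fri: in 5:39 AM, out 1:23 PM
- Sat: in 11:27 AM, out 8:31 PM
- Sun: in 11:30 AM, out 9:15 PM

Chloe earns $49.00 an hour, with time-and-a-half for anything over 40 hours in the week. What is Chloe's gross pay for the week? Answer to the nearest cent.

$3123.75

Tue: 5:48 AM–2:24 PM = 8 h 36 min
Wed: 8:43 AM–7:58 PM = 11 h 15 min
Thu: 10:00 AM–7:26 PM = 9 h 26 min
Fri: 5:39 AM–1:23 PM = 7 h 44 min
Sat: 11:27 AM–8:31 PM = 9 h 4 min
Sun: 11:30 AM–9:15 PM = 9 h 45 min
Total worked: 55 h 50 min = 3350 min.
Regular 40 h 0 min = 2400 min at $49.00/h; overtime 15 h 50 min = 950 min at $73.50/h.
Pay = (2400 × $49.00 + 950 × $73.50) ÷ 60 = $3123.75.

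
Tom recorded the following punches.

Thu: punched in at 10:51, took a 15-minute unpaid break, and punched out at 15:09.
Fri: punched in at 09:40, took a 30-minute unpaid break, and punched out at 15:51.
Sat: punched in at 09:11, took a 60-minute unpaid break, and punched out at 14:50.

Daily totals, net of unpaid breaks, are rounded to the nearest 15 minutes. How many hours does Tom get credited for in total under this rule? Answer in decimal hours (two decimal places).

14.50 hours

Thu: 10:51–15:09 = 4 h 18 min − 15 min = 4 h 3 min → rounds to 4 h 0 min
Fri: 09:40–15:51 = 6 h 11 min − 30 min = 5 h 41 min → rounds to 5 h 45 min
Sat: 09:11–14:50 = 5 h 39 min − 60 min = 4 h 39 min → rounds to 4 h 45 min
Total credited: 14 h 30 min.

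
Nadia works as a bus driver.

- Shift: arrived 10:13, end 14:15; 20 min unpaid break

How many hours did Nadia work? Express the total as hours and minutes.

Shift: 10:13–14:15 = 4 h 2 min; less 20 min break → 3 h 42 min

3 h 42 min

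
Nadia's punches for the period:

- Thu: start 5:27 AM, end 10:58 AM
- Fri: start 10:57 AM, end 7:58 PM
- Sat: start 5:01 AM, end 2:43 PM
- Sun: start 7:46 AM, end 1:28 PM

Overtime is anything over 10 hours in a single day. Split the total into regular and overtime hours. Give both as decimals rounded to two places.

Thu: 5:27 AM–10:58 AM = 5 h 31 min
Fri: 10:57 AM–7:58 PM = 9 h 1 min
Sat: 5:01 AM–2:43 PM = 9 h 42 min
Sun: 7:46 AM–1:28 PM = 5 h 42 min
Thu reg 5 h 31 min / OT 0 h 0 min; Fri reg 9 h 1 min / OT 0 h 0 min; Sat reg 9 h 42 min / OT 0 h 0 min; Sun reg 5 h 42 min / OT 0 h 0 min.
Totals: regular 29 h 56 min, overtime 0 h 0 min.

Regular 29.93 hours, overtime 0.00 hours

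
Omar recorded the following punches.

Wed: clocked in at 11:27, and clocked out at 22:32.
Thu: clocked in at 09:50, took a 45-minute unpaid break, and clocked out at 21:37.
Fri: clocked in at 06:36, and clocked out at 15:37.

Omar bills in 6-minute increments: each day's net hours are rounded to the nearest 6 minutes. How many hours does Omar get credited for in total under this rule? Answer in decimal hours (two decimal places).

31.10 hours

Wed: 11:27–22:32 = 11 h 5 min → rounds to 11 h 6 min
Thu: 09:50–21:37 = 11 h 47 min − 45 min = 11 h 2 min → rounds to 11 h 0 min
Fri: 06:36–15:37 = 9 h 1 min → rounds to 9 h 0 min
Total credited: 31 h 6 min.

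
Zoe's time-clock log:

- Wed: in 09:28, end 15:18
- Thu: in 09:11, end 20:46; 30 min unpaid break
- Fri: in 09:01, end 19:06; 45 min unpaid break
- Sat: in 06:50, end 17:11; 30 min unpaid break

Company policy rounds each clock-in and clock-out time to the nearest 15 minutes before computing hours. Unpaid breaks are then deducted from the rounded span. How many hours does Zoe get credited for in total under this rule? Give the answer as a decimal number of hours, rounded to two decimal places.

Wed: in 09:28→09:30, out 15:18→15:15; 5 h 45 min
Thu: in 09:11→09:15, out 20:46→20:45; 11 h 30 min − 30 min = 11 h 0 min
Fri: in 09:01→09:00, out 19:06→19:00; 10 h 0 min − 45 min = 9 h 15 min
Sat: in 06:50→06:45, out 17:11→17:15; 10 h 30 min − 30 min = 10 h 0 min
Total credited: 36 h 0 min.

36.00 hours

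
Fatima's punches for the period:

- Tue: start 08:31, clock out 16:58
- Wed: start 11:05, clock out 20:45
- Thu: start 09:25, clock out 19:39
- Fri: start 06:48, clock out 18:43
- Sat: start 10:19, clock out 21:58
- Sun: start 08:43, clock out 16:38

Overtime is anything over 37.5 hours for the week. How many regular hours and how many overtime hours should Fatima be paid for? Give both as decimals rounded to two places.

Tue: 08:31–16:58 = 8 h 27 min
Wed: 11:05–20:45 = 9 h 40 min
Thu: 09:25–19:39 = 10 h 14 min
Fri: 06:48–18:43 = 11 h 55 min
Sat: 10:19–21:58 = 11 h 39 min
Sun: 08:43–16:38 = 7 h 55 min
Total worked: 59 h 50 min = 59.83 h.
Threshold 37.5 h → overtime 22 h 20 min, regular 37 h 30 min.

Regular 37.50 hours, overtime 22.33 hours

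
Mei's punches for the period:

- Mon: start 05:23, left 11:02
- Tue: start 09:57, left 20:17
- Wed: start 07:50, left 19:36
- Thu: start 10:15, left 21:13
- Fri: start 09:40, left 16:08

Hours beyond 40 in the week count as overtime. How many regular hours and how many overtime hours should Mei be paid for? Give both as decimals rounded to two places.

Mon: 05:23–11:02 = 5 h 39 min
Tue: 09:57–20:17 = 10 h 20 min
Wed: 07:50–19:36 = 11 h 46 min
Thu: 10:15–21:13 = 10 h 58 min
Fri: 09:40–16:08 = 6 h 28 min
Total worked: 45 h 11 min = 45.18 h.
Threshold 40 h → overtime 5 h 11 min, regular 40 h 0 min.

Regular 40.00 hours, overtime 5.18 hours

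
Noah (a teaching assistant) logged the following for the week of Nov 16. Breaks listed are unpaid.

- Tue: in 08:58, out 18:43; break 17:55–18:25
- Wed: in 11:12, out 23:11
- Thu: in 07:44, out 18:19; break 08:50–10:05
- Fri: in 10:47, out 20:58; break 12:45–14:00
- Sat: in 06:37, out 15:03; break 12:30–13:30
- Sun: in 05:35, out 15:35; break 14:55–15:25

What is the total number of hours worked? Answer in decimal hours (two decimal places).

Tue: 08:58–18:43 = 9 h 45 min; less 30 min break → 9 h 15 min
Wed: 11:12–23:11 = 11 h 59 min
Thu: 07:44–18:19 = 10 h 35 min; less 75 min break → 9 h 20 min
Fri: 10:47–20:58 = 10 h 11 min; less 75 min break → 8 h 56 min
Sat: 06:37–15:03 = 8 h 26 min; less 60 min break → 7 h 26 min
Sun: 05:35–15:35 = 10 h 0 min; less 30 min break → 9 h 30 min
Total: 9 h 15 min + 11 h 59 min + 9 h 20 min + 8 h 56 min + 7 h 26 min + 9 h 30 min = 56 h 26 min.

56.43 hours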